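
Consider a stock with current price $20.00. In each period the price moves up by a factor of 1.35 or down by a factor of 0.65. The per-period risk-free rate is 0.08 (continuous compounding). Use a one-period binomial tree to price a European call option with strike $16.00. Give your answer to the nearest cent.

Risk-neutral probability p = (e^0.08 − 0.65)/(1.35 − 0.65) = 0.4333/0.7000 = 0.6190
Terminal stock prices: S_u = 27, S_d = 13
Terminal payoffs (S − K): max(11, 0) = 11, max(-3, 0) = 0
Node 0 (S = 20): V_0 = e^(−0.08)·[0.6190·11.0000 + 0.3810·0.0000] = 6.2853

$6.29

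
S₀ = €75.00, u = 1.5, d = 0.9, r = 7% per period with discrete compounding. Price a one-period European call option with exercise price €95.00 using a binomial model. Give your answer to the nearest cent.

€4.63

Risk-neutral probability p = (1 + 0.07 − 0.9)/(1.5 − 0.9) = 0.1700/0.6000 = 0.2833
Terminal stock prices: S_u = 112.5, S_d = 67.5
Terminal payoffs (S − K): max(17.5, 0) = 17.5, max(-27.5, 0) = 0
Node 0 (S = 75): V_0 = 1/1.07·[0.2833·17.5000 + 0.7167·0.0000] = 4.6340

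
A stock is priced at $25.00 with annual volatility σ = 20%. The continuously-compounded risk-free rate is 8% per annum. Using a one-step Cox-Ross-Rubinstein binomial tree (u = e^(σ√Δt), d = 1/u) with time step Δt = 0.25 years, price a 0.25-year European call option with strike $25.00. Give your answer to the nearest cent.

CRR parameters: u = e^(σ√Δt) = e^(0.2·√0.25) = 1.1052, d = 1/u = 0.9048
Per-period rate: rΔt = 0.08·0.25 = 0.02, so R = e^0.02 = 1.0202
Risk-neutral probability p = (e^0.02 − 0.9048)/(1.1052 − 0.9048) = 0.1154/0.2003 = 0.5759
Terminal stock prices: S_u = 27.63, S_d = 22.62
Terminal payoffs (S − K): max(2.629, 0) = 2.629, max(-2.379, 0) = 0
Node 0 (S = 25): V_0 = e^(−0.02)·[0.5759·2.6293 + 0.4241·0.0000] = 1.4841

$1.48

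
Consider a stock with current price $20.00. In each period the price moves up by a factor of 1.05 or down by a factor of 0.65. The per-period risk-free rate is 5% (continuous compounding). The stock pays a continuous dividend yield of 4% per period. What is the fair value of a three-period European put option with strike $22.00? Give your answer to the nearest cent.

Per-period risk-free factor R = e^0.05 = 1.0513; dividend-adjusted growth = e^(0.05−0.04) = 1.0101.
Risk-neutral probability p = (1.0101 − 0.65)/(1.05 − 0.65) = 0.3601/0.4000 = 0.9001
Terminal stock prices: S_uuu = 23.15, S_uud = 14.33, S_udd = 8.873, S_ddd = 5.492
Terminal payoffs (K − S): max(-1.153, 0) = 0, max(7.667, 0) = 7.667, max(13.13, 0) = 13.13, max(16.51, 0) = 16.51
Node uu (S = 22.05): V_uu = e^(−0.05)·[0.9001·0.0000 + 0.0999·7.6675] = 0.7284
Node ud (S = 13.65): V_ud = e^(−0.05)·[0.9001·7.6675 + 0.0999·13.1275] = 7.8123
Node dd (S = 8.45): V_dd = e^(−0.05)·[0.9001·13.1275 + 0.0999·16.5075] = 12.8084
Node u (S = 21): V_u = e^(−0.05)·[0.9001·0.7284 + 0.0999·7.8123] = 1.3659
Node d (S = 13): V_d = e^(−0.05)·[0.9001·7.8123 + 0.0999·12.8084] = 7.9059
Node 0 (S = 20): V_0 = e^(−0.05)·[0.9001·1.3659 + 0.0999·7.9059] = 1.9206

$1.92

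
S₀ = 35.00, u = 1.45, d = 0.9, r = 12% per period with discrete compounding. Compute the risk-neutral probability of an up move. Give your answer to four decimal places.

Risk-neutral probability p = (1 + 0.12 − 0.9)/(1.45 − 0.9) = 0.2200/0.5500 = 0.4000

p = 0.4000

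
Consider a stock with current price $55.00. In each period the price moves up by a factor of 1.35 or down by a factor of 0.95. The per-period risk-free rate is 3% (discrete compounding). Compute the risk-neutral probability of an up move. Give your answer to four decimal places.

Risk-neutral probability p = (1 + 0.03 − 0.95)/(1.35 − 0.95) = 0.0800/0.4000 = 0.2000

p = 0.2000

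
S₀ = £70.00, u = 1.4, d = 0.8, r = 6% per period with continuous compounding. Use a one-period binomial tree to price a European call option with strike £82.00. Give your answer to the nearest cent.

Risk-neutral probability p = (e^0.06 − 0.8)/(1.4 − 0.8) = 0.2618/0.6000 = 0.4364
Terminal stock prices: S_u = 98, S_d = 56
Terminal payoffs (S − K): max(16, 0) = 16, max(-26, 0) = 0
Node 0 (S = 70): V_0 = e^(−0.06)·[0.4364·16.0000 + 0.5636·0.0000] = 6.5757

£6.58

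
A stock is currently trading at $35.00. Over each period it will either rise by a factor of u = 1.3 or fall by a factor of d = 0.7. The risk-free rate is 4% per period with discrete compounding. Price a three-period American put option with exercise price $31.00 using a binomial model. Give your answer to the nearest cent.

Risk-neutral probability p = (1 + 0.04 − 0.7)/(1.3 − 0.7) = 0.3400/0.6000 = 0.5667
Terminal stock prices: S_uuu = 76.89, S_uud = 41.41, S_udd = 22.29, S_ddd = 12
Terminal payoffs (K − S): max(-45.89, 0) = 0, max(-10.41, 0) = 0, max(8.705, 0) = 8.705, max(19, 0) = 19
Node uu (S = 59.15): continuation = 1/1.04·[0.5667·0.0000 + 0.4333·0.0000] = 0.0000; exercise value = 0.0000 ≤ continuation, so V_uu = 0.0000
Node ud (S = 31.85): continuation = 1/1.04·[0.5667·0.0000 + 0.4333·8.7050] = 3.6271; exercise value = 0.0000 ≤ continuation, so V_ud = 3.6271
Node dd (S = 17.15): continuation = 1/1.04·[0.5667·8.7050 + 0.4333·18.9950] = 12.6577; exercise value = 13.8500 > continuation, so V_dd = 13.8500 (exercise)
Node u (S = 45.5): continuation = 1/1.04·[0.5667·0.0000 + 0.4333·3.6271] = 1.5113; exercise value = 0.0000 ≤ continuation, so V_u = 1.5113
Node d (S = 24.5): continuation = 1/1.04·[0.5667·3.6271 + 0.4333·13.8500] = 7.7471; exercise value = 6.5000 ≤ continuation, so V_d = 7.7471
Node 0 (S = 35): continuation = 1/1.04·[0.5667·1.5113 + 0.4333·7.7471] = 4.0514; exercise value = 0.0000 ≤ continuation, so V_0 = 4.0514

$4.05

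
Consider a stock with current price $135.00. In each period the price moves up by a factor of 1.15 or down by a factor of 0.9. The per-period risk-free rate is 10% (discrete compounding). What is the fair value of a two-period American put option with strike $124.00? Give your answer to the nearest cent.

Risk-neutral probability p = (1 + 0.1 − 0.9)/(1.15 − 0.9) = 0.2000/0.2500 = 0.8000
Terminal stock prices: S_uu = 178.5, S_ud = 139.7, S_dd = 109.4
Terminal payoffs (K − S): max(-54.54, 0) = 0, max(-15.72, 0) = 0, max(14.65, 0) = 14.65
Node u (S = 155.2): continuation = 1/1.1·[0.8000·0.0000 + 0.2000·0.0000] = 0.0000; exercise value = 0.0000 ≤ continuation, so V_u = 0.0000
Node d (S = 121.5): continuation = 1/1.1·[0.8000·0.0000 + 0.2000·14.6500] = 2.6636; exercise value = 2.5000 ≤ continuation, so V_d = 2.6636
Node 0 (S = 135): continuation = 1/1.1·[0.8000·0.0000 + 0.2000·2.6636] = 0.4843; exercise value = 0.0000 ≤ continuation, so V_0 = 0.4843

$0.48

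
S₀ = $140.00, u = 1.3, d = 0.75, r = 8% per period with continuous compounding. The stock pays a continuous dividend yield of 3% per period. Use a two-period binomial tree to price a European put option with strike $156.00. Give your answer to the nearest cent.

Per-period risk-free factor R = e^0.08 = 1.0833; dividend-adjusted growth = e^(0.08−0.03) = 1.0513.
Risk-neutral probability p = (1.0513 − 0.75)/(1.3 − 0.75) = 0.3013/0.5500 = 0.5478
Terminal stock prices: S_uu = 236.6, S_ud = 136.5, S_dd = 78.75
Terminal payoffs (K − S): max(-80.6, 0) = 0, max(19.5, 0) = 19.5, max(77.25, 0) = 77.25
Node u (S = 182): V_u = e^(−0.08)·[0.5478·0.0000 + 0.4522·19.5000] = 8.1406
Node d (S = 105): V_d = e^(−0.08)·[0.5478·19.5000 + 0.4522·77.2500] = 42.1094
Node 0 (S = 140): V_0 = e^(−0.08)·[0.5478·8.1406 + 0.4522·42.1094] = 21.6955

$21.70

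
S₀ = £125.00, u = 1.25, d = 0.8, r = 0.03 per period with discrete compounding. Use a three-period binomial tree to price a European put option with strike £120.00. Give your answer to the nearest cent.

Risk-neutral probability p = (1 + 0.03 − 0.8)/(1.25 − 0.8) = 0.2300/0.4500 = 0.5111
Terminal stock prices: S_uuu = 244.1, S_uud = 156.2, S_udd = 100, S_ddd = 64
Terminal payoffs (K − S): max(-124.1, 0) = 0, max(-36.25, 0) = 0, max(20, 0) = 20, max(56, 0) = 56
Node uu (S = 195.3): V_uu = 1/1.03·[0.5111·0.0000 + 0.4889·0.0000] = 0.0000
Node ud (S = 125): V_ud = 1/1.03·[0.5111·0.0000 + 0.4889·20.0000] = 9.4930
Node dd (S = 80): V_dd = 1/1.03·[0.5111·20.0000 + 0.4889·56.0000] = 36.5049
Node u (S = 156.2): V_u = 1/1.03·[0.5111·0.0000 + 0.4889·9.4930] = 4.5058
Node d (S = 100): V_d = 1/1.03·[0.5111·9.4930 + 0.4889·36.5049] = 22.0377
Node 0 (S = 125): V_0 = 1/1.03·[0.5111·4.5058 + 0.4889·22.0377] = 12.6961

£12.70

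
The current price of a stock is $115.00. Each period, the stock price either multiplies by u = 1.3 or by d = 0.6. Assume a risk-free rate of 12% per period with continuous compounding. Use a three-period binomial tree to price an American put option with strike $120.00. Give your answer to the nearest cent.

Risk-neutral probability p = (e^0.12 − 0.6)/(1.3 − 0.6) = 0.5275/0.7000 = 0.7536
Terminal stock prices: S_uuu = 252.7, S_uud = 116.6, S_udd = 53.82, S_ddd = 24.84
Terminal payoffs (K − S): max(-132.7, 0) = 0, max(3.39, 0) = 3.39, max(66.18, 0) = 66.18, max(95.16, 0) = 95.16
Node uu (S = 194.4): continuation = e^(−0.12)·[0.7536·0.0000 + 0.2464·3.3900] = 0.7409; exercise value = 0.0000 ≤ continuation, so V_uu = 0.7409
Node ud (S = 89.7): continuation = e^(−0.12)·[0.7536·3.3900 + 0.2464·66.1800] = 16.7305; exercise value = 30.3000 > continuation, so V_ud = 30.3000 (exercise)
Node dd (S = 41.4): continuation = e^(−0.12)·[0.7536·66.1800 + 0.2464·95.1600] = 65.0305; exercise value = 78.6000 > continuation, so V_dd = 78.6000 (exercise)
Node u (S = 149.5): continuation = e^(−0.12)·[0.7536·0.7409 + 0.2464·30.3000] = 7.1178; exercise value = 0.0000 ≤ continuation, so V_u = 7.1178
Node d (S = 69): continuation = e^(−0.12)·[0.7536·30.3000 + 0.2464·78.6000] = 37.4305; exercise value = 51.0000 > continuation, so V_d = 51.0000 (exercise)
Node 0 (S = 115): continuation = e^(−0.12)·[0.7536·7.1178 + 0.2464·51.0000] = 15.9041; exercise value = 5.0000 ≤ continuation, so V_0 = 15.9041

$15.90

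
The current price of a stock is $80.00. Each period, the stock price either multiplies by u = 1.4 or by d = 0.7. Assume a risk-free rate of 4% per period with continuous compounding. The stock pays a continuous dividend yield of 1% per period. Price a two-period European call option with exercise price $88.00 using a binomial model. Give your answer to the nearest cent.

$14.15

Per-period risk-free factor R = e^0.04 = 1.0408; dividend-adjusted growth = e^(0.04−0.01) = 1.0305.
Risk-neutral probability p = (1.0305 − 0.7)/(1.4 − 0.7) = 0.3305/0.7000 = 0.4721
Terminal stock prices: S_uu = 156.8, S_ud = 78.4, S_dd = 39.2
Terminal payoffs (S − K): max(68.8, 0) = 68.8, max(-9.6, 0) = 0, max(-48.8, 0) = 0
Node u (S = 112): V_u = e^(−0.04)·[0.4721·68.8000 + 0.5279·0.0000] = 31.2054
Node d (S = 56): V_d = e^(−0.04)·[0.4721·0.0000 + 0.5279·0.0000] = 0.0000
Node 0 (S = 80): V_0 = e^(−0.04)·[0.4721·31.2054 + 0.5279·0.0000] = 14.1538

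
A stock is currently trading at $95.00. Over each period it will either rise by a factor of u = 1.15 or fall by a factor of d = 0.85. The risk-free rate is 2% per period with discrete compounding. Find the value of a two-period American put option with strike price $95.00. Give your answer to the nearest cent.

Risk-neutral probability p = (1 + 0.02 − 0.85)/(1.15 − 0.85) = 0.1700/0.3000 = 0.5667
Terminal stock prices: S_uu = 125.6, S_ud = 92.86, S_dd = 68.64
Terminal payoffs (K − S): max(-30.64, 0) = 0, max(2.138, 0) = 2.138, max(26.36, 0) = 26.36
Node u (S = 109.2): continuation = 1/1.02·[0.5667·0.0000 + 0.4333·2.1375] = 0.9081; exercise value = 0.0000 ≤ continuation, so V_u = 0.9081
Node d (S = 80.75): continuation = 1/1.02·[0.5667·2.1375 + 0.4333·26.3625] = 12.3873; exercise value = 14.2500 > continuation, so V_d = 14.2500 (exercise)
Node 0 (S = 95): continuation = 1/1.02·[0.5667·0.9081 + 0.4333·14.2500] = 6.5584; exercise value = 0.0000 ≤ continuation, so V_0 = 6.5584

$6.56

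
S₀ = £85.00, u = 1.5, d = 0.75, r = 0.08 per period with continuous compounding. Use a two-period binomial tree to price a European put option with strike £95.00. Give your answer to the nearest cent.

Risk-neutral probability p = (e^0.08 − 0.75)/(1.5 − 0.75) = 0.3333/0.7500 = 0.4444
Terminal stock prices: S_uu = 191.2, S_ud = 95.62, S_dd = 47.81
Terminal payoffs (K − S): max(-96.25, 0) = 0, max(-0.625, 0) = 0, max(47.19, 0) = 47.19
Node u (S = 127.5): V_u = e^(−0.08)·[0.4444·0.0000 + 0.5556·0.0000] = 0.0000
Node d (S = 63.75): V_d = e^(−0.08)·[0.4444·0.0000 + 0.5556·47.1875] = 24.2024
Node 0 (S = 85): V_0 = e^(−0.08)·[0.4444·0.0000 + 0.5556·24.2024] = 12.4134

£12.41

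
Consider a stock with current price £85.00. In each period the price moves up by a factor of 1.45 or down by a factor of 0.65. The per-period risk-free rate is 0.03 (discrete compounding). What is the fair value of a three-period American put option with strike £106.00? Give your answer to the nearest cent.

£32.33

Risk-neutral probability p = (1 + 0.03 − 0.65)/(1.45 − 0.65) = 0.3800/0.8000 = 0.4750
Terminal stock prices: S_uuu = 259.1, S_uud = 116.2, S_udd = 52.07, S_ddd = 23.34
Terminal payoffs (K − S): max(-153.1, 0) = 0, max(-10.16, 0) = 0, max(53.93, 0) = 53.93, max(82.66, 0) = 82.66
Node uu (S = 178.7): continuation = 1/1.03·[0.4750·0.0000 + 0.5250·0.0000] = 0.0000; exercise value = 0.0000 ≤ continuation, so V_uu = 0.0000
Node ud (S = 80.11): continuation = 1/1.03·[0.4750·0.0000 + 0.5250·53.9269] = 27.4870; exercise value = 25.8875 ≤ continuation, so V_ud = 27.4870
Node dd (S = 35.91): continuation = 1/1.03·[0.4750·53.9269 + 0.5250·82.6569] = 67.0001; exercise value = 70.0875 > continuation, so V_dd = 70.0875 (exercise)
Node u (S = 123.2): continuation = 1/1.03·[0.4750·0.0000 + 0.5250·27.4870] = 14.0104; exercise value = 0.0000 ≤ continuation, so V_u = 14.0104
Node d (S = 55.25): continuation = 1/1.03·[0.4750·27.4870 + 0.5250·70.0875] = 48.4003; exercise value = 50.7500 > continuation, so V_d = 50.7500 (exercise)
Node 0 (S = 85): continuation = 1/1.03·[0.4750·14.0104 + 0.5250·50.7500] = 32.3288; exercise value = 21.0000 ≤ continuation, so V_0 = 32.3288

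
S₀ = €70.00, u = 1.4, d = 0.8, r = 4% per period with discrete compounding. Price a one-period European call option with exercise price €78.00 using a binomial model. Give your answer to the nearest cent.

€7.69

Risk-neutral probability p = (1 + 0.04 − 0.8)/(1.4 − 0.8) = 0.2400/0.6000 = 0.4000
Terminal stock prices: S_u = 98, S_d = 56
Terminal payoffs (S − K): max(20, 0) = 20, max(-22, 0) = 0
Node 0 (S = 70): V_0 = 1/1.04·[0.4000·20.0000 + 0.6000·0.0000] = 7.6923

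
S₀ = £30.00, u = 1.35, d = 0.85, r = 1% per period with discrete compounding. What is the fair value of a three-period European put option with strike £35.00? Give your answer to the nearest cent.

Risk-neutral probability p = (1 + 0.01 − 0.85)/(1.35 − 0.85) = 0.1600/0.5000 = 0.3200
Terminal stock prices: S_uuu = 73.81, S_uud = 46.47, S_udd = 29.26, S_ddd = 18.42
Terminal payoffs (K − S): max(-38.81, 0) = 0, max(-11.47, 0) = 0, max(5.739, 0) = 5.739, max(16.58, 0) = 16.58
Node uu (S = 54.68): V_uu = 1/1.01·[0.3200·0.0000 + 0.6800·0.0000] = 0.0000
Node ud (S = 34.42): V_ud = 1/1.01·[0.3200·0.0000 + 0.6800·5.7388] = 3.8637
Node dd (S = 21.67): V_dd = 1/1.01·[0.3200·5.7388 + 0.6800·16.5763] = 12.9785
Node u (S = 40.5): V_u = 1/1.01·[0.3200·0.0000 + 0.6800·3.8637] = 2.6013
Node d (S = 25.5): V_d = 1/1.01·[0.3200·3.8637 + 0.6800·12.9785] = 9.9621
Node 0 (S = 30): V_0 = 1/1.01·[0.3200·2.6013 + 0.6800·9.9621] = 7.5314

£7.53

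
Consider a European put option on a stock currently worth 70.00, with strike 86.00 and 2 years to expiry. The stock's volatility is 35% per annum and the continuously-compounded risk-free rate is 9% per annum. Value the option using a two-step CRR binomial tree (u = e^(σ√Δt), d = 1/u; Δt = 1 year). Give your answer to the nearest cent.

CRR parameters: u = e^(σ√Δt) = e^(0.35·√1) = 1.4191, d = 1/u = 0.7047
Per-period rate: rΔt = 0.09·1 = 0.09, so R = e^0.09 = 1.0942
Risk-neutral probability p = (e^0.09 − 0.7047)/(1.4191 − 0.7047) = 0.3895/0.7144 = 0.5452
Terminal stock prices: S_uu = 141, S_ud = 70, S_dd = 34.76
Terminal payoffs (K − S): max(-54.96, 0) = 0, max(16, 0) = 16, max(51.24, 0) = 51.24
Node u (S = 99.33): V_u = e^(−0.09)·[0.5452·0.0000 + 0.4548·16.0000] = 6.6504
Node d (S = 49.33): V_d = e^(−0.09)·[0.5452·16.0000 + 0.4548·51.2390] = 29.2699
Node 0 (S = 70): V_0 = e^(−0.09)·[0.5452·6.6504 + 0.4548·29.2699] = 15.4797

15.48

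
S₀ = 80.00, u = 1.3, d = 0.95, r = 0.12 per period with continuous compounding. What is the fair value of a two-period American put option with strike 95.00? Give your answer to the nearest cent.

15.00

Risk-neutral probability p = (e^0.12 − 0.95)/(1.3 − 0.95) = 0.1775/0.3500 = 0.5071
Terminal stock prices: S_uu = 135.2, S_ud = 98.8, S_dd = 72.2
Terminal payoffs (K − S): max(-40.2, 0) = 0, max(-3.8, 0) = 0, max(22.8, 0) = 22.8
Node u (S = 104): continuation = e^(−0.12)·[0.5071·0.0000 + 0.4929·0.0000] = 0.0000; exercise value = 0.0000 ≤ continuation, so V_u = 0.0000
Node d (S = 76): continuation = e^(−0.12)·[0.5071·0.0000 + 0.4929·22.8000] = 9.9666; exercise value = 19.0000 > continuation, so V_d = 19.0000 (exercise)
Node 0 (S = 80): continuation = e^(−0.12)·[0.5071·0.0000 + 0.4929·19.0000] = 8.3055; exercise value = 15.0000 > continuation, so V_0 = 15.0000 (exercise)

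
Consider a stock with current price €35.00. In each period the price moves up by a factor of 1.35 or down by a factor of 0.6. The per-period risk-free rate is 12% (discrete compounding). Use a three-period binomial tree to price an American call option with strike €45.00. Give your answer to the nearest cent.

Risk-neutral probability p = (1 + 0.12 − 0.6)/(1.35 − 0.6) = 0.5200/0.7500 = 0.6933
Terminal stock prices: S_uuu = 86.11, S_uud = 38.27, S_udd = 17.01, S_ddd = 7.56
Terminal payoffs (S − K): max(41.11, 0) = 41.11, max(-6.727, 0) = 0, max(-27.99, 0) = 0, max(-37.44, 0) = 0
Node uu (S = 63.79): continuation = 1/1.12·[0.6933·41.1131 + 0.3067·0.0000] = 25.4510; exercise value = 18.7875 ≤ continuation, so V_uu = 25.4510
Node ud (S = 28.35): continuation = 1/1.12·[0.6933·0.0000 + 0.3067·0.0000] = 0.0000; exercise value = 0.0000 ≤ continuation, so V_ud = 0.0000
Node dd (S = 12.6): continuation = 1/1.12·[0.6933·0.0000 + 0.3067·0.0000] = 0.0000; exercise value = 0.0000 ≤ continuation, so V_dd = 0.0000
Node u (S = 47.25): continuation = 1/1.12·[0.6933·25.4510 + 0.3067·0.0000] = 15.7554; exercise value = 2.2500 ≤ continuation, so V_u = 15.7554
Node d (S = 21): continuation = 1/1.12·[0.6933·0.0000 + 0.3067·0.0000] = 0.0000; exercise value = 0.0000 ≤ continuation, so V_d = 0.0000
Node 0 (S = 35): continuation = 1/1.12·[0.6933·15.7554 + 0.3067·0.0000] = 9.7533; exercise value = 0.0000 ≤ continuation, so V_0 = 9.7533

€9.75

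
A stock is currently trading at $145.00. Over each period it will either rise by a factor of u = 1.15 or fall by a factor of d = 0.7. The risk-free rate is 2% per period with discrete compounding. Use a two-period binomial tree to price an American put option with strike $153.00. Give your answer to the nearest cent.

Risk-neutral probability p = (1 + 0.02 − 0.7)/(1.15 − 0.7) = 0.3200/0.4500 = 0.7111
Terminal stock prices: S_uu = 191.8, S_ud = 116.7, S_dd = 71.05
Terminal payoffs (K − S): max(-38.76, 0) = 0, max(36.28, 0) = 36.28, max(81.95, 0) = 81.95
Node u (S = 166.8): continuation = 1/1.02·[0.7111·0.0000 + 0.2889·36.2750] = 10.2740; exercise value = 0.0000 ≤ continuation, so V_u = 10.2740
Node d (S = 101.5): continuation = 1/1.02·[0.7111·36.2750 + 0.2889·81.9500] = 48.5000; exercise value = 51.5000 > continuation, so V_d = 51.5000 (exercise)
Node 0 (S = 145): continuation = 1/1.02·[0.7111·10.2740 + 0.2889·51.5000] = 21.7487; exercise value = 8.0000 ≤ continuation, so V_0 = 21.7487

$21.75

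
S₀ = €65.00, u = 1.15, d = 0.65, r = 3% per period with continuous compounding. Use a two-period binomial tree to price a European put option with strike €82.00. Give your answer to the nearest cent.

Risk-neutral probability p = (e^0.03 − 0.65)/(1.15 − 0.65) = 0.3805/0.5000 = 0.7609
Terminal stock prices: S_uu = 85.96, S_ud = 48.59, S_dd = 27.46
Terminal payoffs (K − S): max(-3.962, 0) = 0, max(33.41, 0) = 33.41, max(54.54, 0) = 54.54
Node u (S = 74.75): V_u = e^(−0.03)·[0.7609·0.0000 + 0.2391·33.4125] = 7.7525
Node d (S = 42.25): V_d = e^(−0.03)·[0.7609·33.4125 + 0.2391·54.5375] = 37.3265
Node 0 (S = 65): V_0 = e^(−0.03)·[0.7609·7.7525 + 0.2391·37.3265] = 14.3853

€14.39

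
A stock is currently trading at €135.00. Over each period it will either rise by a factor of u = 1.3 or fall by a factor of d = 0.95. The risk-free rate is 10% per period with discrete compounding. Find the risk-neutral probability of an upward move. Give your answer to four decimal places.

Risk-neutral probability p = (1 + 0.1 − 0.95)/(1.3 − 0.95) = 0.1500/0.3500 = 0.4286

p = 0.4286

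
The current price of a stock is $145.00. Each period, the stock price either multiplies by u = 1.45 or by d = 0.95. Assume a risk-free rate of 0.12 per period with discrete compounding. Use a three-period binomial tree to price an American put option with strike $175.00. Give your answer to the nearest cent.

$30.00

Risk-neutral probability p = (1 + 0.12 − 0.95)/(1.45 − 0.95) = 0.1700/0.5000 = 0.3400
Terminal stock prices: S_uuu = 442.1, S_uud = 289.6, S_udd = 189.8, S_ddd = 124.3
Terminal payoffs (K − S): max(-267.1, 0) = 0, max(-114.6, 0) = 0, max(-14.75, 0) = 0, max(50.68, 0) = 50.68
Node uu (S = 304.9): continuation = 1/1.12·[0.3400·0.0000 + 0.6600·0.0000] = 0.0000; exercise value = 0.0000 ≤ continuation, so V_uu = 0.0000
Node ud (S = 199.7): continuation = 1/1.12·[0.3400·0.0000 + 0.6600·0.0000] = 0.0000; exercise value = 0.0000 ≤ continuation, so V_ud = 0.0000
Node dd (S = 130.9): continuation = 1/1.12·[0.3400·0.0000 + 0.6600·50.6806] = 29.8654; exercise value = 44.1375 > continuation, so V_dd = 44.1375 (exercise)
Node u (S = 210.2): continuation = 1/1.12·[0.3400·0.0000 + 0.6600·0.0000] = 0.0000; exercise value = 0.0000 ≤ continuation, so V_u = 0.0000
Node d (S = 137.8): continuation = 1/1.12·[0.3400·0.0000 + 0.6600·44.1375] = 26.0096; exercise value = 37.2500 > continuation, so V_d = 37.2500 (exercise)
Node 0 (S = 145): continuation = 1/1.12·[0.3400·0.0000 + 0.6600·37.2500] = 21.9509; exercise value = 30.0000 > continuation, so V_0 = 30.0000 (exercise)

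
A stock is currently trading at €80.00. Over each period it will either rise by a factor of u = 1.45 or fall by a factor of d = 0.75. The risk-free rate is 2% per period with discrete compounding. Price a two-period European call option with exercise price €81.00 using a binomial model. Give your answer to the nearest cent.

€15.20

Risk-neutral probability p = (1 + 0.02 − 0.75)/(1.45 − 0.75) = 0.2700/0.7000 = 0.3857
Terminal stock prices: S_uu = 168.2, S_ud = 87, S_dd = 45
Terminal payoffs (S − K): max(87.2, 0) = 87.2, max(6, 0) = 6, max(-36, 0) = 0
Node u (S = 116): V_u = 1/1.02·[0.3857·87.2000 + 0.6143·6.0000] = 36.5882
Node d (S = 60): V_d = 1/1.02·[0.3857·6.0000 + 0.6143·0.0000] = 2.2689
Node 0 (S = 80): V_0 = 1/1.02·[0.3857·36.5882 + 0.6143·2.2689] = 15.2023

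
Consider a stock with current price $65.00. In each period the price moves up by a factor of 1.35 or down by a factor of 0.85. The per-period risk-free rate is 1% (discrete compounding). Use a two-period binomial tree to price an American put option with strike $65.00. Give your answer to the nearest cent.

Risk-neutral probability p = (1 + 0.01 − 0.85)/(1.35 − 0.85) = 0.1600/0.5000 = 0.3200
Terminal stock prices: S_uu = 118.5, S_ud = 74.59, S_dd = 46.96
Terminal payoffs (K − S): max(-53.46, 0) = 0, max(-9.587, 0) = 0, max(18.04, 0) = 18.04
Node u (S = 87.75): continuation = 1/1.01·[0.3200·0.0000 + 0.6800·0.0000] = 0.0000; exercise value = 0.0000 ≤ continuation, so V_u = 0.0000
Node d (S = 55.25): continuation = 1/1.01·[0.3200·0.0000 + 0.6800·18.0375] = 12.1441; exercise value = 9.7500 ≤ continuation, so V_d = 12.1441
Node 0 (S = 65): continuation = 1/1.01·[0.3200·0.0000 + 0.6800·12.1441] = 8.1762; exercise value = 0.0000 ≤ continuation, so V_0 = 8.1762

$8.18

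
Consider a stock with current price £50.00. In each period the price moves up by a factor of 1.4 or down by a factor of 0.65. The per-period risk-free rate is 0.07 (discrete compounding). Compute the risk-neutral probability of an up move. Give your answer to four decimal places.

p = 0.5600

Risk-neutral probability p = (1 + 0.07 − 0.65)/(1.4 − 0.65) = 0.4200/0.7500 = 0.5600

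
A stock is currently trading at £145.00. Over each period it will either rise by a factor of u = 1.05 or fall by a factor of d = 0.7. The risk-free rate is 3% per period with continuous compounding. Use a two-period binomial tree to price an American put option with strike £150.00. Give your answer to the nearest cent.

Risk-neutral probability p = (e^0.03 − 0.7)/(1.05 − 0.7) = 0.3305/0.3500 = 0.9442
Terminal stock prices: S_uu = 159.9, S_ud = 106.6, S_dd = 71.05
Terminal payoffs (K − S): max(-9.863, 0) = 0, max(43.43, 0) = 43.43, max(78.95, 0) = 78.95
Node u (S = 152.2): continuation = e^(−0.03)·[0.9442·0.0000 + 0.0558·43.4250] = 2.3534; exercise value = 0.0000 ≤ continuation, so V_u = 2.3534
Node d (S = 101.5): continuation = e^(−0.03)·[0.9442·43.4250 + 0.0558·78.9500] = 44.0668; exercise value = 48.5000 > continuation, so V_d = 48.5000 (exercise)
Node 0 (S = 145): continuation = e^(−0.03)·[0.9442·2.3534 + 0.0558·48.5000] = 4.7847; exercise value = 5.0000 > continuation, so V_0 = 5.0000 (exercise)

£5.00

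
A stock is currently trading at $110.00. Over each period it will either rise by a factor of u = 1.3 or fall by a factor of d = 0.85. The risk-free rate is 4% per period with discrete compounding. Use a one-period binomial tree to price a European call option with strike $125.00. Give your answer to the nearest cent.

$7.31

Risk-neutral probability p = (1 + 0.04 − 0.85)/(1.3 − 0.85) = 0.1900/0.4500 = 0.4222
Terminal stock prices: S_u = 143, S_d = 93.5
Terminal payoffs (S − K): max(18, 0) = 18, max(-31.5, 0) = 0
Node 0 (S = 110): V_0 = 1/1.04·[0.4222·18.0000 + 0.5778·0.0000] = 7.3077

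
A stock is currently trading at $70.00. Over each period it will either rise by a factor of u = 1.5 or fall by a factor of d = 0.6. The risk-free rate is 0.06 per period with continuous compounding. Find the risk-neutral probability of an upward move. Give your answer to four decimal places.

p = 0.5132

Risk-neutral probability p = (e^0.06 − 0.6)/(1.5 − 0.6) = 0.4618/0.9000 = 0.5132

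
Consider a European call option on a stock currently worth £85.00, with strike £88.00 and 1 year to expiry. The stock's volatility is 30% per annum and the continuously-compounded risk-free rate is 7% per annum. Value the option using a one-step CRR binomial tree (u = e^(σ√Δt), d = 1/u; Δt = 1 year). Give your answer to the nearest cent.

£13.58

CRR parameters: u = e^(σ√Δt) = e^(0.3·√1) = 1.3499, d = 1/u = 0.7408
Per-period rate: rΔt = 0.07·1 = 0.07, so R = e^0.07 = 1.0725
Risk-neutral probability p = (e^0.07 − 0.7408)/(1.3499 − 0.7408) = 0.3317/0.6090 = 0.5446
Terminal stock prices: S_u = 114.7, S_d = 62.97
Terminal payoffs (S − K): max(26.74, 0) = 26.74, max(-25.03, 0) = 0
Node 0 (S = 85): V_0 = e^(−0.07)·[0.5446·26.7380 + 0.4554·0.0000] = 13.5773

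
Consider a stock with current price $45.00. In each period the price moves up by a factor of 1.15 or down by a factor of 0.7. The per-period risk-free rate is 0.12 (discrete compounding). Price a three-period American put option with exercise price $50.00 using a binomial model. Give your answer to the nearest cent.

$5.00

Risk-neutral probability p = (1 + 0.12 − 0.7)/(1.15 − 0.7) = 0.4200/0.4500 = 0.9333
Terminal stock prices: S_uuu = 68.44, S_uud = 41.66, S_udd = 25.36, S_ddd = 15.43
Terminal payoffs (K − S): max(-18.44, 0) = 0, max(8.341, 0) = 8.341, max(24.64, 0) = 24.64, max(34.57, 0) = 34.57
Node uu (S = 59.51): continuation = 1/1.12·[0.9333·0.0000 + 0.0667·8.3413] = 0.4965; exercise value = 0.0000 ≤ continuation, so V_uu = 0.4965
Node ud (S = 36.22): continuation = 1/1.12·[0.9333·8.3413 + 0.0667·24.6425] = 8.4179; exercise value = 13.7750 > continuation, so V_ud = 13.7750 (exercise)
Node dd (S = 22.05): continuation = 1/1.12·[0.9333·24.6425 + 0.0667·34.5650] = 22.5929; exercise value = 27.9500 > continuation, so V_dd = 27.9500 (exercise)
Node u (S = 51.75): continuation = 1/1.12·[0.9333·0.4965 + 0.0667·13.7750] = 1.2337; exercise value = 0.0000 ≤ continuation, so V_u = 1.2337
Node d (S = 31.5): continuation = 1/1.12·[0.9333·13.7750 + 0.0667·27.9500] = 13.1429; exercise value = 18.5000 > continuation, so V_d = 18.5000 (exercise)
Node 0 (S = 45): continuation = 1/1.12·[0.9333·1.2337 + 0.0667·18.5000] = 2.1293; exercise value = 5.0000 > continuation, so V_0 = 5.0000 (exercise)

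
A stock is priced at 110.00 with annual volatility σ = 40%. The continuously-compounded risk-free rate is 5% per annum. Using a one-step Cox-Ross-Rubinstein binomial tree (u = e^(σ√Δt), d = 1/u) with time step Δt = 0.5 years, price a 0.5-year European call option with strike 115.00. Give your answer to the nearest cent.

14.31

CRR parameters: u = e^(σ√Δt) = e^(0.4·√0.5) = 1.3269, d = 1/u = 0.7536
Per-period rate: rΔt = 0.05·0.5 = 0.025, so R = e^0.025 = 1.0253
Risk-neutral probability p = (e^0.025 − 0.7536)/(1.3269 − 0.7536) = 0.2717/0.5733 = 0.4739
Terminal stock prices: S_u = 146, S_d = 82.9
Terminal payoffs (S − K): max(30.96, 0) = 30.96, max(-32.1, 0) = 0
Node 0 (S = 110): V_0 = e^(−0.025)·[0.4739·30.9586 + 0.5261·0.0000] = 14.3096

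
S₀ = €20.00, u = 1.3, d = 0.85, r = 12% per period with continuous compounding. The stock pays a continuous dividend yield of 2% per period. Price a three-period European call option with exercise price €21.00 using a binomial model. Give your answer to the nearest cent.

€5.17

Per-period risk-free factor R = e^0.12 = 1.1275; dividend-adjusted growth = e^(0.12−0.02) = 1.1052.
Risk-neutral probability p = (1.1052 − 0.85)/(1.3 − 0.85) = 0.2552/0.4500 = 0.5670
Terminal stock prices: S_uuu = 43.94, S_uud = 28.73, S_udd = 18.78, S_ddd = 12.28
Terminal payoffs (S − K): max(22.94, 0) = 22.94, max(7.73, 0) = 7.73, max(-2.215, 0) = 0, max(-8.718, 0) = 0
Node uu (S = 33.8): V_uu = e^(−0.12)·[0.5670·22.9400 + 0.4330·7.7300] = 14.5054
Node ud (S = 22.1): V_ud = e^(−0.12)·[0.5670·7.7300 + 0.4330·0.0000] = 3.8876
Node dd (S = 14.45): V_dd = e^(−0.12)·[0.5670·0.0000 + 0.4330·0.0000] = 0.0000
Node u (S = 26): V_u = e^(−0.12)·[0.5670·14.5054 + 0.4330·3.8876] = 8.7879
Node d (S = 17): V_d = e^(−0.12)·[0.5670·3.8876 + 0.4330·0.0000] = 1.9552
Node 0 (S = 20): V_0 = e^(−0.12)·[0.5670·8.7879 + 0.4330·1.9552] = 5.1705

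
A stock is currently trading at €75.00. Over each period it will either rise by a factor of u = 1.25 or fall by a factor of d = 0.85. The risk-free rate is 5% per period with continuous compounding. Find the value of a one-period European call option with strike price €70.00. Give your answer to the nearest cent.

Risk-neutral probability p = (e^0.05 − 0.85)/(1.25 − 0.85) = 0.2013/0.4000 = 0.5032
Terminal stock prices: S_u = 93.75, S_d = 63.75
Terminal payoffs (S − K): max(23.75, 0) = 23.75, max(-6.25, 0) = 0
Node 0 (S = 75): V_0 = e^(−0.05)·[0.5032·23.7500 + 0.4968·0.0000] = 11.3676

€11.37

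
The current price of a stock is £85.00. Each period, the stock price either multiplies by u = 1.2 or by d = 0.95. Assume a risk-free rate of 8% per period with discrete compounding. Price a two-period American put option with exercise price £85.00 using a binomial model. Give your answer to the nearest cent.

£1.89

Risk-neutral probability p = (1 + 0.08 − 0.95)/(1.2 − 0.95) = 0.1300/0.2500 = 0.5200
Terminal stock prices: S_uu = 122.4, S_ud = 96.9, S_dd = 76.71
Terminal payoffs (K − S): max(-37.4, 0) = 0, max(-11.9, 0) = 0, max(8.288, 0) = 8.288
Node u (S = 102): continuation = 1/1.08·[0.5200·0.0000 + 0.4800·0.0000] = 0.0000; exercise value = 0.0000 ≤ continuation, so V_u = 0.0000
Node d (S = 80.75): continuation = 1/1.08·[0.5200·0.0000 + 0.4800·8.2875] = 3.6833; exercise value = 4.2500 > continuation, so V_d = 4.2500 (exercise)
Node 0 (S = 85): continuation = 1/1.08·[0.5200·0.0000 + 0.4800·4.2500] = 1.8889; exercise value = 0.0000 ≤ continuation, so V_0 = 1.8889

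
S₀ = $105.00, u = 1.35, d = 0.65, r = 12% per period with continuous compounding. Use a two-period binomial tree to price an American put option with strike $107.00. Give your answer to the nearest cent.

$13.46

Risk-neutral probability p = (e^0.12 − 0.65)/(1.35 − 0.65) = 0.4775/0.7000 = 0.6821
Terminal stock prices: S_uu = 191.4, S_ud = 92.14, S_dd = 44.36
Terminal payoffs (K − S): max(-84.36, 0) = 0, max(14.86, 0) = 14.86, max(62.64, 0) = 62.64
Node u (S = 141.8): continuation = e^(−0.12)·[0.6821·0.0000 + 0.3179·14.8625] = 4.1900; exercise value = 0.0000 ≤ continuation, so V_u = 4.1900
Node d (S = 68.25): continuation = e^(−0.12)·[0.6821·14.8625 + 0.3179·62.6375] = 26.6505; exercise value = 38.7500 > continuation, so V_d = 38.7500 (exercise)
Node 0 (S = 105): continuation = e^(−0.12)·[0.6821·4.1900 + 0.3179·38.7500] = 13.4593; exercise value = 2.0000 ≤ continuation, so V_0 = 13.4593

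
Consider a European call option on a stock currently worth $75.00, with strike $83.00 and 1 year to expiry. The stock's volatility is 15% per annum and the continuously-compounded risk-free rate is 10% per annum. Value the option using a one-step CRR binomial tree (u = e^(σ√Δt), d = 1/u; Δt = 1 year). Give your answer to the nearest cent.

$3.04

CRR parameters: u = e^(σ√Δt) = e^(0.15·√1) = 1.1618, d = 1/u = 0.8607
Per-period rate: rΔt = 0.1·1 = 0.1, so R = e^0.1 = 1.1052
Risk-neutral probability p = (e^0.1 − 0.8607)/(1.1618 − 0.8607) = 0.2445/0.3011 = 0.8118
Terminal stock prices: S_u = 87.14, S_d = 64.55
Terminal payoffs (S − K): max(4.138, 0) = 4.138, max(-18.45, 0) = 0
Node 0 (S = 75): V_0 = e^(−0.1)·[0.8118·4.1376 + 0.1882·0.0000] = 3.0393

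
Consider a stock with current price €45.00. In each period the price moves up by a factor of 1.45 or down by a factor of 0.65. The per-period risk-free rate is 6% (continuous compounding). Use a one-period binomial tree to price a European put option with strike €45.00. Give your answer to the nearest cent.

Risk-neutral probability p = (e^0.06 − 0.65)/(1.45 − 0.65) = 0.4118/0.8000 = 0.5148
Terminal stock prices: S_u = 65.25, S_d = 29.25
Terminal payoffs (K − S): max(-20.25, 0) = 0, max(15.75, 0) = 15.75
Node 0 (S = 45): V_0 = e^(−0.06)·[0.5148·0.0000 + 0.4852·15.7500] = 7.1969

€7.20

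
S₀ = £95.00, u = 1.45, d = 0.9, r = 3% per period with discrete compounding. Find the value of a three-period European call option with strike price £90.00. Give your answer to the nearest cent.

£21.09

Risk-neutral probability p = (1 + 0.03 − 0.9)/(1.45 − 0.9) = 0.1300/0.5500 = 0.2364
Terminal stock prices: S_uuu = 289.6, S_uud = 179.8, S_udd = 111.6, S_ddd = 69.26
Terminal payoffs (S − K): max(199.6, 0) = 199.6, max(89.76, 0) = 89.76, max(21.58, 0) = 21.58, max(-20.74, 0) = 0
Node uu (S = 199.7): V_uu = 1/1.03·[0.2364·199.6194 + 0.7636·89.7638] = 112.3589
Node ud (S = 124): V_ud = 1/1.03·[0.2364·89.7638 + 0.7636·21.5775] = 36.5964
Node dd (S = 76.95): V_dd = 1/1.03·[0.2364·21.5775 + 0.7636·0.0000] = 4.9516
Node u (S = 137.8): V_u = 1/1.03·[0.2364·112.3589 + 0.7636·36.5964] = 52.9164
Node d (S = 85.5): V_d = 1/1.03·[0.2364·36.5964 + 0.7636·4.9516] = 12.0692
Node 0 (S = 95): V_0 = 1/1.03·[0.2364·52.9164 + 0.7636·12.0692] = 21.0912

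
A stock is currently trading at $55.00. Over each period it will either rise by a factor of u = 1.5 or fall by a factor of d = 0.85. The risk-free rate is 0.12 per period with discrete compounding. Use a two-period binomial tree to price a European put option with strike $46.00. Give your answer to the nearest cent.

Risk-neutral probability p = (1 + 0.12 − 0.85)/(1.5 − 0.85) = 0.2700/0.6500 = 0.4154
Terminal stock prices: S_uu = 123.8, S_ud = 70.12, S_dd = 39.74
Terminal payoffs (K − S): max(-77.75, 0) = 0, max(-24.12, 0) = 0, max(6.263, 0) = 6.263
Node u (S = 82.5): V_u = 1/1.12·[0.4154·0.0000 + 0.5846·0.0000] = 0.0000
Node d (S = 46.75): V_d = 1/1.12·[0.4154·0.0000 + 0.5846·6.2625] = 3.2689
Node 0 (S = 55): V_0 = 1/1.12·[0.4154·0.0000 + 0.5846·3.2689] = 1.7063

$1.71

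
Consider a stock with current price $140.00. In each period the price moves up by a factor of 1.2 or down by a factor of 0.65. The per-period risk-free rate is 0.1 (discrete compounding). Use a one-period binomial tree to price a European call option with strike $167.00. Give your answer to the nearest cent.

Risk-neutral probability p = (1 + 0.1 − 0.65)/(1.2 − 0.65) = 0.4500/0.5500 = 0.8182
Terminal stock prices: S_u = 168, S_d = 91
Terminal payoffs (S − K): max(1, 0) = 1, max(-76, 0) = 0
Node 0 (S = 140): V_0 = 1/1.1·[0.8182·1.0000 + 0.1818·0.0000] = 0.7438

$0.74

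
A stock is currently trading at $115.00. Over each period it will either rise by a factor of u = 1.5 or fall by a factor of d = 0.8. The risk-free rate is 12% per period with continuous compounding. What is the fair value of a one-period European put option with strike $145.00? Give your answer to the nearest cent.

Risk-neutral probability p = (e^0.12 − 0.8)/(1.5 − 0.8) = 0.3275/0.7000 = 0.4679
Terminal stock prices: S_u = 172.5, S_d = 92
Terminal payoffs (K − S): max(-27.5, 0) = 0, max(53, 0) = 53
Node 0 (S = 115): V_0 = e^(−0.12)·[0.4679·0.0000 + 0.5321·53.0000] = 25.0145

$25.01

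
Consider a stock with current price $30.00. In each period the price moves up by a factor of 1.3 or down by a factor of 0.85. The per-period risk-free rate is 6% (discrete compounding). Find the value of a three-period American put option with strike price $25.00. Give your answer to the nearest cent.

Risk-neutral probability p = (1 + 0.06 − 0.85)/(1.3 − 0.85) = 0.2100/0.4500 = 0.4667
Terminal stock prices: S_uuu = 65.91, S_uud = 43.09, S_udd = 28.18, S_ddd = 18.42
Terminal payoffs (K − S): max(-40.91, 0) = 0, max(-18.09, 0) = 0, max(-3.177, 0) = 0, max(6.576, 0) = 6.576
Node uu (S = 50.7): continuation = 1/1.06·[0.4667·0.0000 + 0.5333·0.0000] = 0.0000; exercise value = 0.0000 ≤ continuation, so V_uu = 0.0000
Node ud (S = 33.15): continuation = 1/1.06·[0.4667·0.0000 + 0.5333·0.0000] = 0.0000; exercise value = 0.0000 ≤ continuation, so V_ud = 0.0000
Node dd (S = 21.67): continuation = 1/1.06·[0.4667·0.0000 + 0.5333·6.5763] = 3.3088; exercise value = 3.3250 > continuation, so V_dd = 3.3250 (exercise)
Node u (S = 39): continuation = 1/1.06·[0.4667·0.0000 + 0.5333·0.0000] = 0.0000; exercise value = 0.0000 ≤ continuation, so V_u = 0.0000
Node d (S = 25.5): continuation = 1/1.06·[0.4667·0.0000 + 0.5333·3.3250] = 1.6730; exercise value = 0.0000 ≤ continuation, so V_d = 1.6730
Node 0 (S = 30): continuation = 1/1.06·[0.4667·0.0000 + 0.5333·1.6730] = 0.8417; exercise value = 0.0000 ≤ continuation, so V_0 = 0.8417

$0.84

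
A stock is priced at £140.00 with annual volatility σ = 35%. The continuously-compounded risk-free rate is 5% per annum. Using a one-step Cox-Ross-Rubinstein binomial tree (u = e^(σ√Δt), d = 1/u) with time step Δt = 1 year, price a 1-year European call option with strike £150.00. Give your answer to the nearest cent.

CRR parameters: u = e^(σ√Δt) = e^(0.35·√1) = 1.4191, d = 1/u = 0.7047
Per-period rate: rΔt = 0.05·1 = 0.05, so R = e^0.05 = 1.0513
Risk-neutral probability p = (e^0.05 − 0.7047)/(1.4191 − 0.7047) = 0.3466/0.7144 = 0.4852
Terminal stock prices: S_u = 198.7, S_d = 98.66
Terminal payoffs (S − K): max(48.67, 0) = 48.67, max(-51.34, 0) = 0
Node 0 (S = 140): V_0 = e^(−0.05)·[0.4852·48.6695 + 0.5148·0.0000] = 22.4605

£22.46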